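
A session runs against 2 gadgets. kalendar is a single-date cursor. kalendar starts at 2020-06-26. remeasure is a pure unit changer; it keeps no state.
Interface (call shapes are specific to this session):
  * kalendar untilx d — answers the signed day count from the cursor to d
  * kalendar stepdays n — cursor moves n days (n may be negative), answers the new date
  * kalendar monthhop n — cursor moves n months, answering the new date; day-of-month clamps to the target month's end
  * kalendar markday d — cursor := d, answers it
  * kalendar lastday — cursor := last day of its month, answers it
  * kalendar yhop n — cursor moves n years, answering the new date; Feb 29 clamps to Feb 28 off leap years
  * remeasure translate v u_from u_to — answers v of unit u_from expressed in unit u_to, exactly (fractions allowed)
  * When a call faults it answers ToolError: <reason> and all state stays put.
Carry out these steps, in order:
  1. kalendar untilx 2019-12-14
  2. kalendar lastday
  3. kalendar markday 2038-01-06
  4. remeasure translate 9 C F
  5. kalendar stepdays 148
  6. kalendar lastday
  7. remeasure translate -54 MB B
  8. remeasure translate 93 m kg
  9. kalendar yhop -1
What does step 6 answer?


-- kalendar untilx(d=2019-12-14) : -195
-- kalendar lastday() : 2020-06-30
-- kalendar markday(d=2038-01-06) : 2038-01-06
-- remeasure translate(v=9, u_from=C, u_to=F) : 241/5
-- kalendar stepdays(n=148) : 2038-06-03
-- kalendar lastday() : 2038-06-30
-- remeasure translate(v=-54, u_from=MB, u_to=B) : -54000000
-- remeasure translate(v=93, u_from=m, u_to=kg) : ToolError: incompatible units
-- kalendar yhop(n=-1) : 2037-06-30

Answer: 2038-06-30


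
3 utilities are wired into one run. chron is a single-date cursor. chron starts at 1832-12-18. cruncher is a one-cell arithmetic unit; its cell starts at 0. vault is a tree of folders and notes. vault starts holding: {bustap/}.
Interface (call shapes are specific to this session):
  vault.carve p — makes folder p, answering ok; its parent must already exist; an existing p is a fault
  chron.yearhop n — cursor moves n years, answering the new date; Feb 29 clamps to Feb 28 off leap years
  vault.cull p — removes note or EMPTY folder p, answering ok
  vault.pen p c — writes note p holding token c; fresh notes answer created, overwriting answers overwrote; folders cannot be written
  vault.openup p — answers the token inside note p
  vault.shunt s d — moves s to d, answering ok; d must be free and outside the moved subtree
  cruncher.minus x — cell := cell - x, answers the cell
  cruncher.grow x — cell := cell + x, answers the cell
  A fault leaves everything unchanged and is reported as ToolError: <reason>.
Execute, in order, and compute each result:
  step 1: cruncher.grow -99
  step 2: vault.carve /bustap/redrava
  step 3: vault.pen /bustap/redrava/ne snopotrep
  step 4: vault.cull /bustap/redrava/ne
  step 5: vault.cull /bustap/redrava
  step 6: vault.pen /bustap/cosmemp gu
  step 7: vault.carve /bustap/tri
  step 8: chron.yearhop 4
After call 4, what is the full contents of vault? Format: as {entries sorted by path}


Answer: {bustap/, bustap/redrava/}

Derivation:
-- 1. cruncher.grow(-99) == -99
-- 2. vault.carve(/bustap/redrava) == ok
-- 3. vault.pen(/bustap/redrava/ne, snopotrep) == created
-- 4. vault.cull(/bustap/redrava/ne) == ok
-- 5. vault.cull(/bustap/redrava) == ok
-- 6. vault.pen(/bustap/cosmemp, gu) == created
-- 7. vault.carve(/bustap/tri) == ok
-- 8. chron.yearhop(4) == 1836-12-18


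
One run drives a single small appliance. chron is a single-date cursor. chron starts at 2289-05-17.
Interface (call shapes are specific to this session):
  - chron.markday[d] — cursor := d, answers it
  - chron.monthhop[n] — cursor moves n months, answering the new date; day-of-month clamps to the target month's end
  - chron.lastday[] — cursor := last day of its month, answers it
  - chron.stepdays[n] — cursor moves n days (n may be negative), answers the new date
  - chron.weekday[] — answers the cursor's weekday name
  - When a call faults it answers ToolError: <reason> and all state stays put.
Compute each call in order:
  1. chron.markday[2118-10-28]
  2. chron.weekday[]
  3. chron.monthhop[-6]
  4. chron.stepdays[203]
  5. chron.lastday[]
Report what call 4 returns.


Answer: 2118-11-17

Derivation:
>> markday(d: 2118-10-28)
<< 2118-10-28
>> weekday()
<< Friday
>> monthhop(n: -6)
<< 2118-04-28
>> stepdays(n: 203)
<< 2118-11-17
>> lastday()
<< 2118-11-30


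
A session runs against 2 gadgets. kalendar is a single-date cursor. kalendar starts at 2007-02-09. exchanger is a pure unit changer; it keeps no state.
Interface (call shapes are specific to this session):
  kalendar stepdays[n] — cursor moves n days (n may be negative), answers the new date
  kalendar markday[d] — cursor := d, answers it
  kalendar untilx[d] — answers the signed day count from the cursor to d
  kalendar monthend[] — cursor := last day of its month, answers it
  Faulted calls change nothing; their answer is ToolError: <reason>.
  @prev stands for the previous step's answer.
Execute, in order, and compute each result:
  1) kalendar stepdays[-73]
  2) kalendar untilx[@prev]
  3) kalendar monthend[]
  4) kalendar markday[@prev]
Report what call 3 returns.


Answer: 2006-11-30

Derivation:
Act: kalendar stepdays[n: -73]
Obs: 2006-11-28
Act: kalendar untilx[d: @prev]
Obs: 0
Act: kalendar monthend[]
Obs: 2006-11-30
Act: kalendar markday[d: @prev]
Obs: 2006-11-30


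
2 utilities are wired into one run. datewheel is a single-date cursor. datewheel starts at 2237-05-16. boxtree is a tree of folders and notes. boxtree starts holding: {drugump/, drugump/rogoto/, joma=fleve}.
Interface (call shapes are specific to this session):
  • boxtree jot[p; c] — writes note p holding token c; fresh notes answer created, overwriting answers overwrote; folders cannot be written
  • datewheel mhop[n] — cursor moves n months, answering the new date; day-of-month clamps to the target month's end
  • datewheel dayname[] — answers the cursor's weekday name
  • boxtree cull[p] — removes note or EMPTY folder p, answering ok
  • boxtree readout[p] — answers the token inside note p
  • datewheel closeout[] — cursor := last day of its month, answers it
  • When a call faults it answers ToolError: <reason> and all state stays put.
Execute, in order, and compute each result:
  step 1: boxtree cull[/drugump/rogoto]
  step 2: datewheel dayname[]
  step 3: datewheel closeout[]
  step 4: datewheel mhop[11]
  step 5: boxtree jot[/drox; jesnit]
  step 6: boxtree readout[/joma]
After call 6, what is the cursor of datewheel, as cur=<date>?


Next I call boxtree cull using p→/drugump/rogoto, → ok.
Then datewheel dayname(), → Tuesday.
I call datewheel closeout(), which returns 2237-05-31.
I run datewheel mhop using n→11: 2238-04-30.
Calling boxtree jot using p→/drox, c→jesnit: created.
I try boxtree readout using p→/joma, yielding fleve.

Answer: cur=2238-04-30


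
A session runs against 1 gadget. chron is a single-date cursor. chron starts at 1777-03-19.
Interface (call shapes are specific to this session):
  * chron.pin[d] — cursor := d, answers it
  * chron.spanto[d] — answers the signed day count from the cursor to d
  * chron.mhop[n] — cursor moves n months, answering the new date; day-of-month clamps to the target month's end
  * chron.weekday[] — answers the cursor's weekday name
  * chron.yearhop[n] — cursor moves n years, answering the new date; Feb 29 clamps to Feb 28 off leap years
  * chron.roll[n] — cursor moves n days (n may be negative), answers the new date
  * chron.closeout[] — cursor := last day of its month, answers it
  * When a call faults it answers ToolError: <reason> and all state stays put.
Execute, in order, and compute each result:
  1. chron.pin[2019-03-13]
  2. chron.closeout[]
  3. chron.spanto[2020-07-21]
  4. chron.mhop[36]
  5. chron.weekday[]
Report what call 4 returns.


Answer: 2022-03-31

Derivation:
·→ pin(d→2019-03-13)
·← 2019-03-13
·→ closeout()
·← 2019-03-31
·→ spanto(d→2020-07-21)
·← 478
·→ mhop(n→36)
·← 2022-03-31
·→ weekday()
·← Thursday


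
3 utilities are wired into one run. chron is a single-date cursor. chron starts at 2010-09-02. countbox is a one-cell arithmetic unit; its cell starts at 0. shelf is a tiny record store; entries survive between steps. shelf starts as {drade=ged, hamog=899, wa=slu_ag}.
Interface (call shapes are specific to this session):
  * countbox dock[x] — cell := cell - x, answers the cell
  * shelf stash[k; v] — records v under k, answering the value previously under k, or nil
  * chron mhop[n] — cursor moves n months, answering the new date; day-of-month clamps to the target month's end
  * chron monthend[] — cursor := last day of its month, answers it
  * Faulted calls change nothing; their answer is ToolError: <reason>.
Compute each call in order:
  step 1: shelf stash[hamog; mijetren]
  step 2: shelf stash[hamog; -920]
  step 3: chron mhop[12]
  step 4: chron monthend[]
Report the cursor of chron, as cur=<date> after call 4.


Answer: cur=2011-09-30

Derivation:
Then shelf stash with k→hamog, v→mijetren, and observe 899.
Next I call shelf stash with k→hamog, v→-920, which returns mijetren.
I try chron mhop with n→12: 2011-09-02.
Calling chron monthend, → 2011-09-30.


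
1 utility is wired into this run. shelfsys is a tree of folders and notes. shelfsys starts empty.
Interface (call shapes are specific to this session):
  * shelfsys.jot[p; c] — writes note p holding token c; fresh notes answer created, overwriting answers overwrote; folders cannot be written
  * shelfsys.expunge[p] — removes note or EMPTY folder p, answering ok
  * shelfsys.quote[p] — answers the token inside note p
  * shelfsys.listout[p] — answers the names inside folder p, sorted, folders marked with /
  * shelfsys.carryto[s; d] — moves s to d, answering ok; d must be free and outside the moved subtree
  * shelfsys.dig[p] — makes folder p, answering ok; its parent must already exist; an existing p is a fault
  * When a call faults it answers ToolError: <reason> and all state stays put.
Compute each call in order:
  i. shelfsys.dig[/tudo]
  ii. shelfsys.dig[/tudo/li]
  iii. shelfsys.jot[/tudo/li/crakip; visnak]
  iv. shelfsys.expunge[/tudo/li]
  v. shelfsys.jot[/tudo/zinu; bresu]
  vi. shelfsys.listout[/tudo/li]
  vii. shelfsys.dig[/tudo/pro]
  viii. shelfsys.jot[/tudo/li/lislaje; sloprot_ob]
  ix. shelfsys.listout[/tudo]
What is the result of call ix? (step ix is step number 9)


Answer: [li/, pro/, zinu]

Derivation:
→ shelfsys.dig(/tudo)
← ok
→ shelfsys.dig(/tudo/li)
← ok
→ shelfsys.jot(/tudo/li/crakip, visnak)
← created
→ shelfsys.expunge(/tudo/li)
← ToolError: not empty
→ shelfsys.jot(/tudo/zinu, bresu)
← created
→ shelfsys.listout(/tudo/li)
← [crakip]
→ shelfsys.dig(/tudo/pro)
← ok
→ shelfsys.jot(/tudo/li/lislaje, sloprot_ob)
← created
→ shelfsys.listout(/tudo)
← [li/, pro/, zinu]


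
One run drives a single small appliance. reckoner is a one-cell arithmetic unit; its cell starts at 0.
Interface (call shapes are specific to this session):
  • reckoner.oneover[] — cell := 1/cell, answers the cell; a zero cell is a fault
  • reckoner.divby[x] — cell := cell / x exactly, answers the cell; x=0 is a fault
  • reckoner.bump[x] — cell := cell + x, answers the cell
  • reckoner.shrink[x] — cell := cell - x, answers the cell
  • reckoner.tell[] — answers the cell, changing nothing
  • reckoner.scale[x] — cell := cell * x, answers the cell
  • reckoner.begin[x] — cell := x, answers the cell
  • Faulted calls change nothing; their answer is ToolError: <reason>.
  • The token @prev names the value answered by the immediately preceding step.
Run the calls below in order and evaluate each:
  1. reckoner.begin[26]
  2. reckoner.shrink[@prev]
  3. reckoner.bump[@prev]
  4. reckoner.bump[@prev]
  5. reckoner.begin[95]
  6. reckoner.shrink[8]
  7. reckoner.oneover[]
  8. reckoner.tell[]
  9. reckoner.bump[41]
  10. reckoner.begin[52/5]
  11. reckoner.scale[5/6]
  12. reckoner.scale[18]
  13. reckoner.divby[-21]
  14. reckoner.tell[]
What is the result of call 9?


>> reckoner.begin(x='26')
<< 26
>> reckoner.shrink(x='@prev')
<< 0
>> reckoner.bump(x='@prev')
<< 0
>> reckoner.bump(x='@prev')
<< 0
>> reckoner.begin(x='95')
<< 95
>> reckoner.shrink(x='8')
<< 87
>> reckoner.oneover()
<< 1/87
>> reckoner.tell()
<< 1/87
>> reckoner.bump(x='41')
<< 3568/87
>> reckoner.begin(x='52/5')
<< 52/5
>> reckoner.scale(x='5/6')
<< 26/3
>> reckoner.scale(x='18')
<< 156
>> reckoner.divby(x='-21')
<< -52/7
>> reckoner.tell()
<< -52/7

Answer: 3568/87


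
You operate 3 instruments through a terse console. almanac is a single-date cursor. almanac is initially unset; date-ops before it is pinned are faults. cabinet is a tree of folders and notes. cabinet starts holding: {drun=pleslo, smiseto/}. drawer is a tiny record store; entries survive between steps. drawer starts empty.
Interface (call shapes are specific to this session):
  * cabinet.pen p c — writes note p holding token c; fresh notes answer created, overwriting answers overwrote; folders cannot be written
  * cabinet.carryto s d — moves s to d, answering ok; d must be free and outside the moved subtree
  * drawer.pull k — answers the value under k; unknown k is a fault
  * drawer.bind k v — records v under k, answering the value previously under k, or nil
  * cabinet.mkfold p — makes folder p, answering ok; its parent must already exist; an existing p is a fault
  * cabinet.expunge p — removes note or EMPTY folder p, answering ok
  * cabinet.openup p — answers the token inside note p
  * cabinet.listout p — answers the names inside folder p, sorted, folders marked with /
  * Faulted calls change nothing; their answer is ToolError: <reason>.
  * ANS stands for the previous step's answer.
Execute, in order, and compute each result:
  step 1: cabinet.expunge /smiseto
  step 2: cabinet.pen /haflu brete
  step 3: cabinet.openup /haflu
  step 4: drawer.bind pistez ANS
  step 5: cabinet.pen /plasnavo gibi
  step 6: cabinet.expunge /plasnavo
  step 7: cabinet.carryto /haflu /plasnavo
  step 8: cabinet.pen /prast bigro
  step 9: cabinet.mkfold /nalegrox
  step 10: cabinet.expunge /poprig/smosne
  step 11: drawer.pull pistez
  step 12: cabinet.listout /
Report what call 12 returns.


Answer: [drun, nalegrox/, plasnavo, prast]

Derivation:
Calling cabinet.expunge on p: /smiseto, and see ok.
Next I call cabinet.pen on p: /haflu, c: brete, and observe created.
I invoke cabinet.openup on p: /haflu, giving brete.
I try drawer.bind on k: pistez, v: ANS, — result: nil.
Then cabinet.pen on p: /plasnavo, c: gibi, → created.
I try cabinet.expunge on p: /plasnavo, and observe ok.
Calling cabinet.carryto on s: /haflu, d: /plasnavo, giving ok.
I use cabinet.pen on p: /prast, c: bigro, → created.
Invoking cabinet.mkfold on p: /nalegrox, → ok.
Using cabinet.expunge on p: /poprig/smosne, — result: ToolError: not found.
Then drawer.pull on k: pistez, yielding brete.
I run cabinet.listout on p: /, → [drun, nalegrox/, plasnavo, prast].


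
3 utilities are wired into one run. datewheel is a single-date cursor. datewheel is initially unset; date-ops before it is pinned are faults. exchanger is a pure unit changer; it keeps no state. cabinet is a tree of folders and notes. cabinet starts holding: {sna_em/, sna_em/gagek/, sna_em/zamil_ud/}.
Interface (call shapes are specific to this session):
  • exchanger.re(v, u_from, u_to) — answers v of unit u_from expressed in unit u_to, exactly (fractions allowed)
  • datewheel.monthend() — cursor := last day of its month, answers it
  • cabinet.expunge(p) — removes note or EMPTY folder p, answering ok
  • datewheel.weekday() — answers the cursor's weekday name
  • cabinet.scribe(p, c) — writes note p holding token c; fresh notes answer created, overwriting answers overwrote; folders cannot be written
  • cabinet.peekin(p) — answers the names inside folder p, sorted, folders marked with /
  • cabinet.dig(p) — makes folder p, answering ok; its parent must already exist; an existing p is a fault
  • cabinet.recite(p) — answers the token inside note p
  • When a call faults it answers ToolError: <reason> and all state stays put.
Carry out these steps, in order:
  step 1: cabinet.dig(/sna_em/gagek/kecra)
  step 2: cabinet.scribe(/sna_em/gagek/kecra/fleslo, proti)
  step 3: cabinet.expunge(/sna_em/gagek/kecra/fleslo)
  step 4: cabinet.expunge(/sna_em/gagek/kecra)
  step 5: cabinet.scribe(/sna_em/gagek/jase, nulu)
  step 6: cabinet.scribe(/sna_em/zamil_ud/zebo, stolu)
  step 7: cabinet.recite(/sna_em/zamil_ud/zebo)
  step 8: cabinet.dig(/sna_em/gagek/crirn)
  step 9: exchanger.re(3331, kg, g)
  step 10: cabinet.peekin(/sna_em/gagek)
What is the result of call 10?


Answer: [crirn/, jase]

Derivation:
I invoke cabinet.dig with p=/sna_em/gagek/kecra: ok.
Invoking cabinet.scribe with p=/sna_em/gagek/kecra/fleslo, c=proti, giving created.
Using cabinet.expunge with p=/sna_em/gagek/kecra/fleslo, yielding ok.
Calling cabinet.expunge with p=/sna_em/gagek/kecra, which returns ok.
Now I run cabinet.scribe with p=/sna_em/gagek/jase, c=nulu, which returns created.
Invoking cabinet.scribe with p=/sna_em/zamil_ud/zebo, c=stolu, and see created.
Now I run cabinet.recite with p=/sna_em/zamil_ud/zebo, giving stolu.
Using cabinet.dig with p=/sna_em/gagek/crirn: ok.
I run exchanger.re with v=3331, u_from=kg, u_to=g, yielding 3331000.
Next I call cabinet.peekin with p=/sna_em/gagek, which returns [crirn/, jase].


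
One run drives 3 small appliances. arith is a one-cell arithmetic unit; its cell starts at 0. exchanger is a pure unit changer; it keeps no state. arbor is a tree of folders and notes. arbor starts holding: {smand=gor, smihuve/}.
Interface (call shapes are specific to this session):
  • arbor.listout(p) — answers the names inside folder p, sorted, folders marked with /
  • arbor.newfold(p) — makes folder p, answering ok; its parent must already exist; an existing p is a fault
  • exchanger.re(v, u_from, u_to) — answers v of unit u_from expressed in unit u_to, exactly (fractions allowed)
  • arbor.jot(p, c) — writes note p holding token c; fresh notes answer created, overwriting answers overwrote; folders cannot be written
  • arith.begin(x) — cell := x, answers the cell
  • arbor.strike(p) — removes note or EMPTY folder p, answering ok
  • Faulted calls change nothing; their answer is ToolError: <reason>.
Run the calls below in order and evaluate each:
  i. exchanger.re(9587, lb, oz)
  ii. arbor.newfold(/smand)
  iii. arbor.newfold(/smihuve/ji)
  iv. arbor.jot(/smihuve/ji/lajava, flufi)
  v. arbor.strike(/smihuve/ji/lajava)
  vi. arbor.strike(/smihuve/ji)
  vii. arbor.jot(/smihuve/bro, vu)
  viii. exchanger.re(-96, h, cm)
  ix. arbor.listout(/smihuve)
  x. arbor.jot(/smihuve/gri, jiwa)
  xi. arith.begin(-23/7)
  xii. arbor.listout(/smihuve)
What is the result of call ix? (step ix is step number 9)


Then exchanger.re with v: 9587, u_from: lb, u_to: oz, and get 153392.
Now I run arbor.newfold with p: /smand, → ToolError: exists.
I try arbor.newfold with p: /smihuve/ji, — result: ok.
I run arbor.jot with p: /smihuve/ji/lajava, c: flufi, giving created.
I use arbor.strike with p: /smihuve/ji/lajava, → ok.
Next I call arbor.strike with p: /smihuve/ji, and see ok.
I call arbor.jot with p: /smihuve/bro, c: vu, — result: created.
Invoking exchanger.re with v: -96, u_from: h, u_to: cm, and observe ToolError: incompatible units.
Next I call arbor.listout with p: /smihuve, and observe [bro].
Next I call arbor.jot with p: /smihuve/gri, c: jiwa, giving created.
I try arith.begin with x: -23/7, yielding -23/7.
Calling arbor.listout with p: /smihuve, and get [bro, gri].

Answer: [bro]


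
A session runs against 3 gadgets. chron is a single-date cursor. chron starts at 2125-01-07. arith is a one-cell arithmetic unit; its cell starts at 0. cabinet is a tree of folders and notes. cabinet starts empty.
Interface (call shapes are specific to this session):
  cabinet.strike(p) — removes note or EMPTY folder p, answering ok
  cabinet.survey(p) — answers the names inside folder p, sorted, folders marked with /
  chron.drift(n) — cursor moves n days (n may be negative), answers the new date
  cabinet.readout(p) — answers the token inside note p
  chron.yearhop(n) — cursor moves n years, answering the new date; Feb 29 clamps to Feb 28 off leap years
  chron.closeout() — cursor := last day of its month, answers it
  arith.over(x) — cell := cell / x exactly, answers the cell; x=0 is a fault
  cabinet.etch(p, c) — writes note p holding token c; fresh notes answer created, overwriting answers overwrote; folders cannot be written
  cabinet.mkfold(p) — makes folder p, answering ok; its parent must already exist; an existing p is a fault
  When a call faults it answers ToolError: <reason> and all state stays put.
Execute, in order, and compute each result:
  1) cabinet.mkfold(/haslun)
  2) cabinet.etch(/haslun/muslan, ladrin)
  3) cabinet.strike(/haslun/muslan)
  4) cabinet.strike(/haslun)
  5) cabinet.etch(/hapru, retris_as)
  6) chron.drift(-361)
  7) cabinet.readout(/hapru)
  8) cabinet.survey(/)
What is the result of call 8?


# 1. cabinet.mkfold(p: /haslun) : ok
# 2. cabinet.etch(p: /haslun/muslan, c: ladrin) : created
# 3. cabinet.strike(p: /haslun/muslan) : ok
# 4. cabinet.strike(p: /haslun) : ok
# 5. cabinet.etch(p: /hapru, c: retris_as) : created
# 6. chron.drift(n: -361) : 2124-01-12
# 7. cabinet.readout(p: /hapru) : retris_as
# 8. cabinet.survey(p: /) : [hapru]

Answer: [hapru]


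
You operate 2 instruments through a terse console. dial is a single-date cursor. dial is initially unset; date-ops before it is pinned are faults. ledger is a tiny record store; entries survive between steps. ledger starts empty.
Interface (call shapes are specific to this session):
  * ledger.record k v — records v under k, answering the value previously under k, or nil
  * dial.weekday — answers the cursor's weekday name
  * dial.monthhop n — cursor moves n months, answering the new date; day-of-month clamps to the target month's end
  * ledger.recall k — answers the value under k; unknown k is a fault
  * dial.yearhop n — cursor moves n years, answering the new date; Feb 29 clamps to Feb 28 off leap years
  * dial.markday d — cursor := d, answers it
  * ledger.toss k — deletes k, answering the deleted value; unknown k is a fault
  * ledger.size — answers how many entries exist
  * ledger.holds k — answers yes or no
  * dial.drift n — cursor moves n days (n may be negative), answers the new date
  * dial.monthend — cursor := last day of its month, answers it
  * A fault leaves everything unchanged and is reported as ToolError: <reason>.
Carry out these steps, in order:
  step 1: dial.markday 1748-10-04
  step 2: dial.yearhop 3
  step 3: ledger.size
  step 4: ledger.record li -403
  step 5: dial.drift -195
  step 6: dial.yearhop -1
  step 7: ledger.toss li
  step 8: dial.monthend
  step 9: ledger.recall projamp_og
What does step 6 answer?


Answer: 1750-03-23

Derivation:
[in] dial.markday 1748-10-04
  1748-10-04
[in] dial.yearhop 3
  1751-10-04
[in] ledger.size
  0
[in] ledger.record li -403
  nil
[in] dial.drift -195
  1751-03-23
[in] dial.yearhop -1
  1750-03-23
[in] ledger.toss li
  -403
[in] dial.monthend
  1750-03-31
[in] ledger.recall projamp_og
  ToolError: no such key projamp_og


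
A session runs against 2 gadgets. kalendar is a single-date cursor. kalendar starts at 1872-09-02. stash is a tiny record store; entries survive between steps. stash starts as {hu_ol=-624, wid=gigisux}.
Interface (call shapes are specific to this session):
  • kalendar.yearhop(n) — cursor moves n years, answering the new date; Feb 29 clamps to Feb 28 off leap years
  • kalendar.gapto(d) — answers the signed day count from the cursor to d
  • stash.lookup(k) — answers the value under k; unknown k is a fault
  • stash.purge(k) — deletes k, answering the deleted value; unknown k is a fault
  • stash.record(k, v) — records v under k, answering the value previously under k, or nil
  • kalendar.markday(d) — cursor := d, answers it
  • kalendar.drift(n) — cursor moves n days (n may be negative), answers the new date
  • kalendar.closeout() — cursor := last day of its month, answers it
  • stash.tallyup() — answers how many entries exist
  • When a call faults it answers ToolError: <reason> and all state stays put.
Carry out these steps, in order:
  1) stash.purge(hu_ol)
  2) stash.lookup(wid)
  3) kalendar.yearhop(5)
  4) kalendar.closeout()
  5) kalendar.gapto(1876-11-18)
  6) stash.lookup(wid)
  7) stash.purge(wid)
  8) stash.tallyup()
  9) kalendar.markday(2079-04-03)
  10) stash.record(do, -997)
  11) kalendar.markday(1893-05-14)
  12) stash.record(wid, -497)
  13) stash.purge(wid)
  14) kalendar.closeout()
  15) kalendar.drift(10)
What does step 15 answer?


I use purge using hu_ol, yielding -624.
Next I call lookup using wid, and get gigisux.
Invoking yearhop using 5, and observe 1877-09-02.
Now I run closeout(), and get 1877-09-30.
Now I run gapto using 1876-11-18, giving -316.
I invoke lookup using wid, → gigisux.
Calling purge using wid, and observe gigisux.
Calling tallyup, and get 0.
Now I run markday using 2079-04-03, and get 2079-04-03.
I use record using do, -997, — result: nil.
I invoke markday using 1893-05-14: 1893-05-14.
I run record using wid, -497: nil.
Now I run purge using wid, — result: -497.
Next I call closeout, → 1893-05-31.
I use drift using 10, giving 1893-06-10.

Answer: 1893-06-10


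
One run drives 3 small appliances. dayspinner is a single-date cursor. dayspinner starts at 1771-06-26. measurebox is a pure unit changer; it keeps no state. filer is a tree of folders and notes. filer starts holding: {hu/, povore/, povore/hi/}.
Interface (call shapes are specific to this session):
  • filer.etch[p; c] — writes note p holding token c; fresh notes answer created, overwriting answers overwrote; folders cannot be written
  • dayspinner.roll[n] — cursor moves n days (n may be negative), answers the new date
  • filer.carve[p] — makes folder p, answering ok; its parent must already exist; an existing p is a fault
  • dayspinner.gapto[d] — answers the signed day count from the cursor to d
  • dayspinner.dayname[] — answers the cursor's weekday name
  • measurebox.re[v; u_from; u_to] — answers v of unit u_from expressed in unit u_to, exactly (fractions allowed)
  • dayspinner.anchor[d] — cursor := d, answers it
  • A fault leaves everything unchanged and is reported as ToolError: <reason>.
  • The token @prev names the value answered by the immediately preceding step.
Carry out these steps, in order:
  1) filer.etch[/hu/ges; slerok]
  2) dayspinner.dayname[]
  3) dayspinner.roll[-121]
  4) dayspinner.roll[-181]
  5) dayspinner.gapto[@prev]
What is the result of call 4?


·→ filer.etch(p='/hu/ges', c='slerok')
·← created
·→ dayspinner.dayname()
·← Wednesday
·→ dayspinner.roll(n='-121')
·← 1771-02-25
·→ dayspinner.roll(n='-181')
·← 1770-08-28
·→ dayspinner.gapto(d='@prev')
·← 0

Answer: 1770-08-28


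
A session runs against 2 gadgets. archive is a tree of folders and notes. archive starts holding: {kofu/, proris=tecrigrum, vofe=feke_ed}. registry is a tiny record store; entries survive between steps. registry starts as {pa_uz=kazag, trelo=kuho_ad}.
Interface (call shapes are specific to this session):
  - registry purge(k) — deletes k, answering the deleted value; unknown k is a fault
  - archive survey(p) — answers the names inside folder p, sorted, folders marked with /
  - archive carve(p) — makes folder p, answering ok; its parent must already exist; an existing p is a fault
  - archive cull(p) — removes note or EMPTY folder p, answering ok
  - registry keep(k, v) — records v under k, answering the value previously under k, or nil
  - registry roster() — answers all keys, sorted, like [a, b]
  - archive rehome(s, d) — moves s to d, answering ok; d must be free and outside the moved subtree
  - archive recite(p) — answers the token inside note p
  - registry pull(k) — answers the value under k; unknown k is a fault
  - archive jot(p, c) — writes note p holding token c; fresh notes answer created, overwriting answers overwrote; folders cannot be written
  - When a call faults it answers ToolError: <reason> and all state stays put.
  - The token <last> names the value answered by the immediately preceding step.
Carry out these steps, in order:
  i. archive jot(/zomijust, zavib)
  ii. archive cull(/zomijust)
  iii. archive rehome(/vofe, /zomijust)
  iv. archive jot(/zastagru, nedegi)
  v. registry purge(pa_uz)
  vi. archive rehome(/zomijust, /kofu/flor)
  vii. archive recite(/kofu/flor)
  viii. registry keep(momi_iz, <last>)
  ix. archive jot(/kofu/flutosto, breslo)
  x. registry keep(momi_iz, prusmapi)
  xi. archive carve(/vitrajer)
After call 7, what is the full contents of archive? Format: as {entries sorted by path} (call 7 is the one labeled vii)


Answer: {kofu/, kofu/flor=feke_ed, proris=tecrigrum, zastagru=nedegi}

Derivation:
[in] archive jot p='/zomijust' c='zavib'
  created
[in] archive cull p='/zomijust'
  ok
[in] archive rehome s='/vofe' d='/zomijust'
  ok
[in] archive jot p='/zastagru' c='nedegi'
  created
[in] registry purge k='pa_uz'
  kazag
[in] archive rehome s='/zomijust' d='/kofu/flor'
  ok
[in] archive recite p='/kofu/flor'
  feke_ed
[in] registry keep k='momi_iz' v='<last>'
  nil
[in] archive jot p='/kofu/flutosto' c='breslo'
  created
[in] registry keep k='momi_iz' v='prusmapi'
  feke_ed
[in] archive carve p='/vitrajer'
  ok


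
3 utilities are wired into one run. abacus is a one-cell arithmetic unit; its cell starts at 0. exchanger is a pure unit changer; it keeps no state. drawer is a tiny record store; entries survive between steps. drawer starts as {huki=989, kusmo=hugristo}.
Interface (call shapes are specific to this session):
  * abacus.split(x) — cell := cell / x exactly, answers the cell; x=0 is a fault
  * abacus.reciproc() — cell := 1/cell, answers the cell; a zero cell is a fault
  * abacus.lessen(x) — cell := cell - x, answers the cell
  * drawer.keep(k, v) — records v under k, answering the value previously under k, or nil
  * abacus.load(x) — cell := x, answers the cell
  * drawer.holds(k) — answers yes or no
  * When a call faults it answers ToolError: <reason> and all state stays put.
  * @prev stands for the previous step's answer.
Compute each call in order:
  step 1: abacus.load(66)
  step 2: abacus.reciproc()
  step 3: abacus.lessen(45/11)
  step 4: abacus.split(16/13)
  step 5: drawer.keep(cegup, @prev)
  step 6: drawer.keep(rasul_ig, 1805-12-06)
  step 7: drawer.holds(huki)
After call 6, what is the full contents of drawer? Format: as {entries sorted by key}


Answer: {cegup=-3497/1056, huki=989, kusmo=hugristo, rasul_ig=1805-12-06}

Derivation:
==> load(x→66)
<== 66
==> reciproc()
<== 1/66
==> lessen(x→45/11)
<== -269/66
==> split(x→16/13)
<== -3497/1056
==> keep(k→cegup, v→@prev)
<== nil
==> keep(k→rasul_ig, v→1805-12-06)
<== nil
==> holds(k→huki)
<== yes


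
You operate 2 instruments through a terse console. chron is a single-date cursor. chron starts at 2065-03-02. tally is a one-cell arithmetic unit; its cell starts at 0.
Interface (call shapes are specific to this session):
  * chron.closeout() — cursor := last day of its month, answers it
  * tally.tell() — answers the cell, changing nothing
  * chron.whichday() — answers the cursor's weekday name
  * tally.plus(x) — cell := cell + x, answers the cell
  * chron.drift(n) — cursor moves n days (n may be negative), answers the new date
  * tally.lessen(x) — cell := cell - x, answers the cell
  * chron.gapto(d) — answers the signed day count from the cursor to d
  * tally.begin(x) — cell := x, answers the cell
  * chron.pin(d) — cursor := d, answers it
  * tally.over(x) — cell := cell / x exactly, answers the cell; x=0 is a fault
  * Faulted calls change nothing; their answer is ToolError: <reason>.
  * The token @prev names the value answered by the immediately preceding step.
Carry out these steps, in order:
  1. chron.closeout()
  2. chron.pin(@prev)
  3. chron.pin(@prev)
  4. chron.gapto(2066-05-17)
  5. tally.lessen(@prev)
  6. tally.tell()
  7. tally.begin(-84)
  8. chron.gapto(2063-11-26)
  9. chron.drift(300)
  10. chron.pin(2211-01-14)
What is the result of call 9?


Answer: 2066-01-25

Derivation:
I invoke closeout, → 2065-03-31.
I call pin passing d→@prev, which returns 2065-03-31.
Then pin passing d→@prev, yielding 2065-03-31.
Calling gapto passing d→2066-05-17, giving 412.
I try lessen passing x→@prev: -412.
I use tell, and observe -412.
Invoking begin passing x→-84, giving -84.
Using gapto passing d→2063-11-26, and observe -491.
I invoke drift passing n→300, → 2066-01-25.
Next I call pin passing d→2211-01-14, — result: 2211-01-14.


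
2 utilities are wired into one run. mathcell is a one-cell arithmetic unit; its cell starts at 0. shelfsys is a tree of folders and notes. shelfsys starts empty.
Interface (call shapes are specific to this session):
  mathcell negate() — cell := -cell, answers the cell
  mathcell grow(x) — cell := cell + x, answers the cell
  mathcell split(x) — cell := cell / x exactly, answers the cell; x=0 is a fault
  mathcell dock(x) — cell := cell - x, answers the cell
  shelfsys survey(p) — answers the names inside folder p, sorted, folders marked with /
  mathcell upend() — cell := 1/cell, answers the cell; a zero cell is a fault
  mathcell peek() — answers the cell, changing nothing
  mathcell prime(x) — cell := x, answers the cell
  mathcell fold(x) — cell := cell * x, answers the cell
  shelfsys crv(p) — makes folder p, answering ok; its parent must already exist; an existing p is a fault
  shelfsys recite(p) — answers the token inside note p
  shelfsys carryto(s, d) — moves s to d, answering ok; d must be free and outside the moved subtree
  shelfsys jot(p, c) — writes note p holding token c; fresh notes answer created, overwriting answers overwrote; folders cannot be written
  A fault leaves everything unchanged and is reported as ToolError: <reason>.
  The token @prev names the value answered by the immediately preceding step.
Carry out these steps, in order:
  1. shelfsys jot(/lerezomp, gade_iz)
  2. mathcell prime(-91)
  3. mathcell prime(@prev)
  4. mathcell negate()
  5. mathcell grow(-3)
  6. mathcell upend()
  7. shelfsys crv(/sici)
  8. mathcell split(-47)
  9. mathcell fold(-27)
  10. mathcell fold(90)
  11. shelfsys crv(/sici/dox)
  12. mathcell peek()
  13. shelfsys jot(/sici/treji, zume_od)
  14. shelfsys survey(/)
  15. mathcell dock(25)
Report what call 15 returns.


-- shelfsys jot(p: /lerezomp, c: gade_iz) => created
-- mathcell prime(x: -91) => -91
-- mathcell prime(x: @prev) => -91
-- mathcell negate() => 91
-- mathcell grow(x: -3) => 88
-- mathcell upend() => 1/88
-- shelfsys crv(p: /sici) => ok
-- mathcell split(x: -47) => -1/4136
-- mathcell fold(x: -27) => 27/4136
-- mathcell fold(x: 90) => 1215/2068
-- shelfsys crv(p: /sici/dox) => ok
-- mathcell peek() => 1215/2068
-- shelfsys jot(p: /sici/treji, c: zume_od) => created
-- shelfsys survey(p: /) => [lerezomp, sici/]
-- mathcell dock(x: 25) => -50485/2068

Answer: -50485/2068


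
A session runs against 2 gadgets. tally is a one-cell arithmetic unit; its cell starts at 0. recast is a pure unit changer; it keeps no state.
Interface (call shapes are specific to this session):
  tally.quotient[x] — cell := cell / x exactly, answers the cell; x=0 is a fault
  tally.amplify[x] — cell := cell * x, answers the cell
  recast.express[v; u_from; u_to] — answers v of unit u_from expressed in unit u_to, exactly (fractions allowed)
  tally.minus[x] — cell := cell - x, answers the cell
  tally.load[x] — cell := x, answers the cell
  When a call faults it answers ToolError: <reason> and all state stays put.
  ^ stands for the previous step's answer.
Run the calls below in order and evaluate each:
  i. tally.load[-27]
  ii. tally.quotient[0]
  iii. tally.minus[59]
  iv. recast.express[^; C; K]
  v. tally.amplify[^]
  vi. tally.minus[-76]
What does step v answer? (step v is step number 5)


-> tally.load(x: -27)
<- -27
-> tally.quotient(x: 0)
<- ToolError: division by zero
-> tally.minus(x: 59)
<- -86
-> recast.express(v: ^, u_from: C, u_to: K)
<- 3743/20
-> tally.amplify(x: ^)
<- -160949/10
-> tally.minus(x: -76)
<- -160189/10

Answer: -160949/10


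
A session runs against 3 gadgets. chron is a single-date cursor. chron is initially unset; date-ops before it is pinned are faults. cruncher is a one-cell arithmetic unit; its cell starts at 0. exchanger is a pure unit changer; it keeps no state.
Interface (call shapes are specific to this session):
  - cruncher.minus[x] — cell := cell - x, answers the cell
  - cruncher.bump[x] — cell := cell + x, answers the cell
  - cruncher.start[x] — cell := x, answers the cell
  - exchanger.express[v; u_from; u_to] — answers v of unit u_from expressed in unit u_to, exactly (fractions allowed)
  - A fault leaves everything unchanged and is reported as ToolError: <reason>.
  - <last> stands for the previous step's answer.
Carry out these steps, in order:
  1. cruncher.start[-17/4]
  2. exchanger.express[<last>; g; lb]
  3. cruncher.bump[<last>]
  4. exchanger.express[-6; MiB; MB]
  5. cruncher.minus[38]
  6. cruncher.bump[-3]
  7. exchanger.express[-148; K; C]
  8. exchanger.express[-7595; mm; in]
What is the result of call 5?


Answer: -7667411053/181436948

Derivation:
// cruncher.start(x=-17/4) == -17/4
// exchanger.express(v=<last>, u_from=g, u_to=lb) == -425000/45359237
// cruncher.bump(x=<last>) == -772807029/181436948
// exchanger.express(v=-6, u_from=MiB, u_to=MB) == -98304/15625
// cruncher.minus(x=38) == -7667411053/181436948
// cruncher.bump(x=-3) == -8211721897/181436948
// exchanger.express(v=-148, u_from=K, u_to=C) == -8423/20
// exchanger.express(v=-7595, u_from=mm, u_to=in) == -37975/127


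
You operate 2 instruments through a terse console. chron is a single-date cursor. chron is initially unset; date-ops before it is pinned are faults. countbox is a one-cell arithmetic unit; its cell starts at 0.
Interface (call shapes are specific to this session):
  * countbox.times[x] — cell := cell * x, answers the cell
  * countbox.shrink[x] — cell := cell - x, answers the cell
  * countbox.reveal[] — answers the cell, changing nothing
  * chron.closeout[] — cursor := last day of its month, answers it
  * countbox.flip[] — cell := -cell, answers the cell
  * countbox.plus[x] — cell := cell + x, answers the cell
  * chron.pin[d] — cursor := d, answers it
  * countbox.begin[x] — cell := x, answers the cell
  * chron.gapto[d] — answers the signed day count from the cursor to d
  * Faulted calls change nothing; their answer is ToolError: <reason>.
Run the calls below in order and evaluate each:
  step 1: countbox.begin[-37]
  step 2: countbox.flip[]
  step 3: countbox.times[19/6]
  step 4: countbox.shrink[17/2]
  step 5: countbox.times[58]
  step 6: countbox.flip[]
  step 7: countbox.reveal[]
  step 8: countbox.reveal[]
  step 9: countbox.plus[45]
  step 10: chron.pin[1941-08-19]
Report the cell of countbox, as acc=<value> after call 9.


[in] countbox.begin x='-37'
  -37
[in] countbox.flip
  37
[in] countbox.times x='19/6'
  703/6
[in] countbox.shrink x='17/2'
  326/3
[in] countbox.times x='58'
  18908/3
[in] countbox.flip
  -18908/3
[in] countbox.reveal
  -18908/3
[in] countbox.reveal
  -18908/3
[in] countbox.plus x='45'
  -18773/3
[in] chron.pin d='1941-08-19'
  1941-08-19

Answer: acc=-18773/3


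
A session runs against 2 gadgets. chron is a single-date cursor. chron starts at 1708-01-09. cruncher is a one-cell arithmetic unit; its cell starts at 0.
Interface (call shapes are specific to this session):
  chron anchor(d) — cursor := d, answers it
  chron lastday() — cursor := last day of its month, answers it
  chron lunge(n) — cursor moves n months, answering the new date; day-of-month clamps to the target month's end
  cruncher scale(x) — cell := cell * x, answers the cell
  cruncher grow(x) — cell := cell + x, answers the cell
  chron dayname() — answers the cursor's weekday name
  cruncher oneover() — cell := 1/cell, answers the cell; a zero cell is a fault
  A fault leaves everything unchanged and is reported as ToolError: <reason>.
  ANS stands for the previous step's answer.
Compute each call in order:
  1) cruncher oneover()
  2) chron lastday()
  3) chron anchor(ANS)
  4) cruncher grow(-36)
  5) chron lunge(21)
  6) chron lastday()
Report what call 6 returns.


Answer: 1709-10-31

Derivation:
·→ cruncher oneover()
·← ToolError: reciprocal of zero
·→ chron lastday()
·← 1708-01-31
·→ chron anchor(d=ANS)
·← 1708-01-31
·→ cruncher grow(x=-36)
·← -36
·→ chron lunge(n=21)
·← 1709-10-31
·→ chron lastday()
·← 1709-10-31
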